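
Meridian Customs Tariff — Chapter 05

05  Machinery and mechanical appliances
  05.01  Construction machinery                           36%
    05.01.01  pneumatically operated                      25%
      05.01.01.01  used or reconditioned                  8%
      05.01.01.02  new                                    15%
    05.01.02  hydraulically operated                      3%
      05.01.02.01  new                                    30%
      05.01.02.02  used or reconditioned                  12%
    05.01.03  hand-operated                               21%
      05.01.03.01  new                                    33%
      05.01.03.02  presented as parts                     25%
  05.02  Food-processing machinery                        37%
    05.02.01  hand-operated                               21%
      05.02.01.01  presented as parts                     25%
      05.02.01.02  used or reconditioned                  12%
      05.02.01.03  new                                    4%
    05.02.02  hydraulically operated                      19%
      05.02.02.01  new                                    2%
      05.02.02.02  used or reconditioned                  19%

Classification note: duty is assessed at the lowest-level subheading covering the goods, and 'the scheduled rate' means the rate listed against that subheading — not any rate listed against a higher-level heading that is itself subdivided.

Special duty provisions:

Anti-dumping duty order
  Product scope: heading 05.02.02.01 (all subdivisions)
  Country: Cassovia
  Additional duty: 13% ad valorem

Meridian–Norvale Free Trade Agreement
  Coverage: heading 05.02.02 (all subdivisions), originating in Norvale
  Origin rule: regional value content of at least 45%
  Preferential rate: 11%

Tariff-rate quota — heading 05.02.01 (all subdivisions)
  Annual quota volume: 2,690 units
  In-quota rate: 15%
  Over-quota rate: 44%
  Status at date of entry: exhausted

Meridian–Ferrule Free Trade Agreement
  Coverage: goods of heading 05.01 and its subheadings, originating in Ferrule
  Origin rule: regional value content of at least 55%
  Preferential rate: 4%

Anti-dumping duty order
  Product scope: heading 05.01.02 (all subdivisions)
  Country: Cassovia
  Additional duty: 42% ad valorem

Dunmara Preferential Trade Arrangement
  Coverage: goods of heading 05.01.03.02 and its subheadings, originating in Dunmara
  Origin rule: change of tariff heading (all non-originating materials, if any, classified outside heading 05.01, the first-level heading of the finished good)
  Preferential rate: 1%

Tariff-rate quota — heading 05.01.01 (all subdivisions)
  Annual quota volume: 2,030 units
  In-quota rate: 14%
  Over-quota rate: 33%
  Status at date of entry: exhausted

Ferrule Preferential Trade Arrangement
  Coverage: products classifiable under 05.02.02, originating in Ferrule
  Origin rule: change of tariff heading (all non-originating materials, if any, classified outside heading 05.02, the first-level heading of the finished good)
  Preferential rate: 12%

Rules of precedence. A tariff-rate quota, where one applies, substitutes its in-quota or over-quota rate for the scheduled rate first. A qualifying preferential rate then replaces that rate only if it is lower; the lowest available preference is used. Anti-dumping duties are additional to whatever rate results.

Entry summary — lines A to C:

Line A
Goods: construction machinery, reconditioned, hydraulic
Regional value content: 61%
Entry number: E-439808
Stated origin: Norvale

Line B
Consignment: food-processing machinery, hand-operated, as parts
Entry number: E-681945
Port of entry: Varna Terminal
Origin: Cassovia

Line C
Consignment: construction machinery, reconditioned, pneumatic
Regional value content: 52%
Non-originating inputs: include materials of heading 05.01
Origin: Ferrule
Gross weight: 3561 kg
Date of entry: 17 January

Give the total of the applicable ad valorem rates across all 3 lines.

89%

Line A: construction → 05.01; hydraulic → 05.01.02; reconditioned → 05.01.02.02. Scheduled 12%. Norvale agreement on 05.02.02: 05.01.02.02 not covered. → 12%.
Line B: food-processing → 05.02; hand-operated → 05.02.01; as parts → 05.02.01.01. Scheduled 25%. quota on 05.02.01 exhausted → over-quota 44%. → 44%.
Line C: construction → 05.01; pneumatic → 05.01.01; reconditioned → 05.01.01.01. Scheduled 8%. quota on 05.01.01 exhausted → over-quota 33%; Ferrule agreement on 05.01: RVC < 55%; Ferrule agreement on 05.02.02: 05.01.01.01 not covered. → 33%.
Sum: 12% + 44% + 33% = 89%.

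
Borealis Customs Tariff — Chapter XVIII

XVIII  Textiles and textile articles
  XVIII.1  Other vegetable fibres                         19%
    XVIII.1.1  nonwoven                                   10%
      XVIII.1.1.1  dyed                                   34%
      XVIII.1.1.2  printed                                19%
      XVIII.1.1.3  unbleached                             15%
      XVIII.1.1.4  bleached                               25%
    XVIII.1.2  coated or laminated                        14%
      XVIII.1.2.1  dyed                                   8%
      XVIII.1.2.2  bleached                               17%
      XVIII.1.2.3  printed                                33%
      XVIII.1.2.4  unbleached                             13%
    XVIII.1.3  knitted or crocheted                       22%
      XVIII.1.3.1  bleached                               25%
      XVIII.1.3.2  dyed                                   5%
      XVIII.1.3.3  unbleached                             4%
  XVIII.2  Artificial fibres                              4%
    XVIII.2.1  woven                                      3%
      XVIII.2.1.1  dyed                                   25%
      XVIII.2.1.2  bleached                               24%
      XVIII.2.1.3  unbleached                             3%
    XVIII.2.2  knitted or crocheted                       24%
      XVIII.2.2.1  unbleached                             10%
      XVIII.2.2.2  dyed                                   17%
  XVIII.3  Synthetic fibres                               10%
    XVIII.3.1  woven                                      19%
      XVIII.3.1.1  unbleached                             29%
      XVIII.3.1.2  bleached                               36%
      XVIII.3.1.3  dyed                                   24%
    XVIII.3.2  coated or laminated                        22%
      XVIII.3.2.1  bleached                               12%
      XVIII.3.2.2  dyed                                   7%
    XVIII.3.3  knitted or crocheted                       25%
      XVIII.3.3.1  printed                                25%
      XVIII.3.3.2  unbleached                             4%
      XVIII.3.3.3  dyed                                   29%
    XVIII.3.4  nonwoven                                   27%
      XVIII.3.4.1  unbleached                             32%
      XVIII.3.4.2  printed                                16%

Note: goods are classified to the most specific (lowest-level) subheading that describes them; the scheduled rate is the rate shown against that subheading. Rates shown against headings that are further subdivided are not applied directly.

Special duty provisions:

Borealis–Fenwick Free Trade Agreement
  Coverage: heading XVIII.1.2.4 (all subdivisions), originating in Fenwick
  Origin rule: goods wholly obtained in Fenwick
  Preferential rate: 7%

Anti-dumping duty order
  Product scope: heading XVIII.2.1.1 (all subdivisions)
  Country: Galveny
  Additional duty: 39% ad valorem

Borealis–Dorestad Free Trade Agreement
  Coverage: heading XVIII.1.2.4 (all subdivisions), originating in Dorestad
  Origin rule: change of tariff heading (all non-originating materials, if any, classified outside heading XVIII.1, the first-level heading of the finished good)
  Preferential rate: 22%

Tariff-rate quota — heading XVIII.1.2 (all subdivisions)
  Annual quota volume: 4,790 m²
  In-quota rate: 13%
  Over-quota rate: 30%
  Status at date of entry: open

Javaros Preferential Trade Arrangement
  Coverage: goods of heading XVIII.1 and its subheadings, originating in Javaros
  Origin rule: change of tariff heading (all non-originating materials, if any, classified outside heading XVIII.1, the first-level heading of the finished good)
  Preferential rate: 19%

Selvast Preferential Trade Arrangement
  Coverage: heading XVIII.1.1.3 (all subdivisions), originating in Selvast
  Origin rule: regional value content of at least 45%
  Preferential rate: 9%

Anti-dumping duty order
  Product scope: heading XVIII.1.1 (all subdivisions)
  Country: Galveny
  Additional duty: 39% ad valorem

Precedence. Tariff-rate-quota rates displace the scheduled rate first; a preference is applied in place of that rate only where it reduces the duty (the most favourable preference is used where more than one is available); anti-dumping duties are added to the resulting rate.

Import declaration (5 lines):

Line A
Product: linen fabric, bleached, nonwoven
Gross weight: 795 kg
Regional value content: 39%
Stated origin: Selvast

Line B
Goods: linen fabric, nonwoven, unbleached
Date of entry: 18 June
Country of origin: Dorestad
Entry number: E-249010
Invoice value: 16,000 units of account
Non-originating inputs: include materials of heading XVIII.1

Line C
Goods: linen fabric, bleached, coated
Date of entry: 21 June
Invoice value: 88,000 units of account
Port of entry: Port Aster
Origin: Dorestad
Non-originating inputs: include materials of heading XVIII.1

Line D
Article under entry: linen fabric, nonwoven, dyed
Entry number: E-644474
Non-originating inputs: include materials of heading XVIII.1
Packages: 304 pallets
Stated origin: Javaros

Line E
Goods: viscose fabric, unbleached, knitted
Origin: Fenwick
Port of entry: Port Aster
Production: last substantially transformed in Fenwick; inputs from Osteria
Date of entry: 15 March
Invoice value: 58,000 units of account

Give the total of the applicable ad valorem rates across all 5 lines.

97%

Line A: linen → XVIII.1; nonwoven → XVIII.1.1; bleached → XVIII.1.1.4. Scheduled 25%. Selvast agreement on XVIII.1.1.3: XVIII.1.1.4 not covered. → 25%.
Line B: linen → XVIII.1; nonwoven → XVIII.1.1; unbleached → XVIII.1.1.3. Scheduled 15%. Dorestad agreement on XVIII.1.2.4: XVIII.1.1.3 not covered. → 15%.
Line C: linen → XVIII.1; coated → XVIII.1.2; bleached → XVIII.1.2.2. Scheduled 17%. quota on XVIII.1.2 open → in-quota 13%; Dorestad agreement on XVIII.1.2.4: XVIII.1.2.2 not covered. → 13%.
Line D: linen → XVIII.1; nonwoven → XVIII.1.1; dyed → XVIII.1.1.1. Scheduled 34%. Javaros agreement on XVIII.1: CTH not met. → 34%.
Line E: viscose → XVIII.2; knitted → XVIII.2.2; unbleached → XVIII.2.2.1. Scheduled 10%. Fenwick agreement on XVIII.1.2.4: XVIII.2.2.1 not covered. → 10%.
Sum: 25% + 15% + 13% + 34% + 10% = 97%.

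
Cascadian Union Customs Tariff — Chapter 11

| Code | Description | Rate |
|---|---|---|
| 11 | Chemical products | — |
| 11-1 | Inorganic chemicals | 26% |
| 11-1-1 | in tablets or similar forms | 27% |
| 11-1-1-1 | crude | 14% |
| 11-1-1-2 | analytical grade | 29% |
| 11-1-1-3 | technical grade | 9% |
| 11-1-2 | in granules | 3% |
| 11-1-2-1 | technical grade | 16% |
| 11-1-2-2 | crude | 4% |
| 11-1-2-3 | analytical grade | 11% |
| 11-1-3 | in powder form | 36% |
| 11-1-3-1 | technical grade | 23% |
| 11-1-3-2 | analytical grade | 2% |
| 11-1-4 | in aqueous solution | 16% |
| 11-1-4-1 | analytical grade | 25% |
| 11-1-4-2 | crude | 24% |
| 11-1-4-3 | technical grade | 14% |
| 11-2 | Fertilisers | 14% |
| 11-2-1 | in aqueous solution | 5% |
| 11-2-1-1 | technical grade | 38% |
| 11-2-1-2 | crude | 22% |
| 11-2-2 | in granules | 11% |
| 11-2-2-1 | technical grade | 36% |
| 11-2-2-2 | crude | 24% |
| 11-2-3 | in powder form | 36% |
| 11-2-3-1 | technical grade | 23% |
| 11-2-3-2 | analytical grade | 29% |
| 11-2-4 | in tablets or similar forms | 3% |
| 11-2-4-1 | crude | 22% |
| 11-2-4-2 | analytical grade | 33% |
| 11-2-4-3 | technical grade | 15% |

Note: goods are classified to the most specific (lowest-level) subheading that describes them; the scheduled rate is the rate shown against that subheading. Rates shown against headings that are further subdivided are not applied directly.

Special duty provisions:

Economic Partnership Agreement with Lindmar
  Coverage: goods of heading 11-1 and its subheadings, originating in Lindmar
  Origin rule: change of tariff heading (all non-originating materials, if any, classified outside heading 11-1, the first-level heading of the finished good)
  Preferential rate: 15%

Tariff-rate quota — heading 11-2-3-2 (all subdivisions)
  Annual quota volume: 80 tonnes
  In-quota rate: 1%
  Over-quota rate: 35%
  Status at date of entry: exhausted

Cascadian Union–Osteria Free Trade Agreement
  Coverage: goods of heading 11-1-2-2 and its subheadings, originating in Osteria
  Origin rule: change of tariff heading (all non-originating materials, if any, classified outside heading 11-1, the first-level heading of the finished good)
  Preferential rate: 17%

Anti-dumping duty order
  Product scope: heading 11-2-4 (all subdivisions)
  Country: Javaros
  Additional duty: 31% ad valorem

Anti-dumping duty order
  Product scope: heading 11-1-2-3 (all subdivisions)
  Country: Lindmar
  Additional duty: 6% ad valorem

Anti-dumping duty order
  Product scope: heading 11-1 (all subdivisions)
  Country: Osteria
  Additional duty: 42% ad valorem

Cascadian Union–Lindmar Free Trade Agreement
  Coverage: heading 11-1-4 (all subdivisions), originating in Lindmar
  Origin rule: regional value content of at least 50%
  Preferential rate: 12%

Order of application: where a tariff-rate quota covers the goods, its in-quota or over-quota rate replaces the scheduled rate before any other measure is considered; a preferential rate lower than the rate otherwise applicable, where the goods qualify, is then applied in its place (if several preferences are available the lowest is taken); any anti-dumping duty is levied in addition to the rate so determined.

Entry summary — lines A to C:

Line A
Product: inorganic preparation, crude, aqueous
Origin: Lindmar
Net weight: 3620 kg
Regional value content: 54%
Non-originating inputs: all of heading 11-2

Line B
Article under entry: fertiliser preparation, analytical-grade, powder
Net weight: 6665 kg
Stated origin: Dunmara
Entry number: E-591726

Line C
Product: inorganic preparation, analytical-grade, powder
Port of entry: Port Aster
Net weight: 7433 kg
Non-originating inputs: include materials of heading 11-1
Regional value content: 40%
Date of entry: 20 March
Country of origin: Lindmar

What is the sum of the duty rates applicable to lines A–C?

49%

Line A: inorganic → 11-1; aqueous → 11-1-4; crude → 11-1-4-2. Scheduled 24%. Lindmar agreement on 11-1: CTH met → 15% available; Lindmar agreement on 11-1-4: RVC ≥ 50% → 12% available; preferential 12%. → 12%.
Line B: fertiliser → 11-2; powder → 11-2-3; analytical-grade → 11-2-3-2. Scheduled 29%. quota on 11-2-3-2 exhausted → over-quota 35%. → 35%.
Line C: inorganic → 11-1; powder → 11-1-3; analytical-grade → 11-1-3-2. Scheduled 2%. Lindmar agreement on 11-1: CTH not met; Lindmar agreement on 11-1-4: 11-1-3-2 not covered. → 2%.
Sum: 12% + 35% + 2% = 49%.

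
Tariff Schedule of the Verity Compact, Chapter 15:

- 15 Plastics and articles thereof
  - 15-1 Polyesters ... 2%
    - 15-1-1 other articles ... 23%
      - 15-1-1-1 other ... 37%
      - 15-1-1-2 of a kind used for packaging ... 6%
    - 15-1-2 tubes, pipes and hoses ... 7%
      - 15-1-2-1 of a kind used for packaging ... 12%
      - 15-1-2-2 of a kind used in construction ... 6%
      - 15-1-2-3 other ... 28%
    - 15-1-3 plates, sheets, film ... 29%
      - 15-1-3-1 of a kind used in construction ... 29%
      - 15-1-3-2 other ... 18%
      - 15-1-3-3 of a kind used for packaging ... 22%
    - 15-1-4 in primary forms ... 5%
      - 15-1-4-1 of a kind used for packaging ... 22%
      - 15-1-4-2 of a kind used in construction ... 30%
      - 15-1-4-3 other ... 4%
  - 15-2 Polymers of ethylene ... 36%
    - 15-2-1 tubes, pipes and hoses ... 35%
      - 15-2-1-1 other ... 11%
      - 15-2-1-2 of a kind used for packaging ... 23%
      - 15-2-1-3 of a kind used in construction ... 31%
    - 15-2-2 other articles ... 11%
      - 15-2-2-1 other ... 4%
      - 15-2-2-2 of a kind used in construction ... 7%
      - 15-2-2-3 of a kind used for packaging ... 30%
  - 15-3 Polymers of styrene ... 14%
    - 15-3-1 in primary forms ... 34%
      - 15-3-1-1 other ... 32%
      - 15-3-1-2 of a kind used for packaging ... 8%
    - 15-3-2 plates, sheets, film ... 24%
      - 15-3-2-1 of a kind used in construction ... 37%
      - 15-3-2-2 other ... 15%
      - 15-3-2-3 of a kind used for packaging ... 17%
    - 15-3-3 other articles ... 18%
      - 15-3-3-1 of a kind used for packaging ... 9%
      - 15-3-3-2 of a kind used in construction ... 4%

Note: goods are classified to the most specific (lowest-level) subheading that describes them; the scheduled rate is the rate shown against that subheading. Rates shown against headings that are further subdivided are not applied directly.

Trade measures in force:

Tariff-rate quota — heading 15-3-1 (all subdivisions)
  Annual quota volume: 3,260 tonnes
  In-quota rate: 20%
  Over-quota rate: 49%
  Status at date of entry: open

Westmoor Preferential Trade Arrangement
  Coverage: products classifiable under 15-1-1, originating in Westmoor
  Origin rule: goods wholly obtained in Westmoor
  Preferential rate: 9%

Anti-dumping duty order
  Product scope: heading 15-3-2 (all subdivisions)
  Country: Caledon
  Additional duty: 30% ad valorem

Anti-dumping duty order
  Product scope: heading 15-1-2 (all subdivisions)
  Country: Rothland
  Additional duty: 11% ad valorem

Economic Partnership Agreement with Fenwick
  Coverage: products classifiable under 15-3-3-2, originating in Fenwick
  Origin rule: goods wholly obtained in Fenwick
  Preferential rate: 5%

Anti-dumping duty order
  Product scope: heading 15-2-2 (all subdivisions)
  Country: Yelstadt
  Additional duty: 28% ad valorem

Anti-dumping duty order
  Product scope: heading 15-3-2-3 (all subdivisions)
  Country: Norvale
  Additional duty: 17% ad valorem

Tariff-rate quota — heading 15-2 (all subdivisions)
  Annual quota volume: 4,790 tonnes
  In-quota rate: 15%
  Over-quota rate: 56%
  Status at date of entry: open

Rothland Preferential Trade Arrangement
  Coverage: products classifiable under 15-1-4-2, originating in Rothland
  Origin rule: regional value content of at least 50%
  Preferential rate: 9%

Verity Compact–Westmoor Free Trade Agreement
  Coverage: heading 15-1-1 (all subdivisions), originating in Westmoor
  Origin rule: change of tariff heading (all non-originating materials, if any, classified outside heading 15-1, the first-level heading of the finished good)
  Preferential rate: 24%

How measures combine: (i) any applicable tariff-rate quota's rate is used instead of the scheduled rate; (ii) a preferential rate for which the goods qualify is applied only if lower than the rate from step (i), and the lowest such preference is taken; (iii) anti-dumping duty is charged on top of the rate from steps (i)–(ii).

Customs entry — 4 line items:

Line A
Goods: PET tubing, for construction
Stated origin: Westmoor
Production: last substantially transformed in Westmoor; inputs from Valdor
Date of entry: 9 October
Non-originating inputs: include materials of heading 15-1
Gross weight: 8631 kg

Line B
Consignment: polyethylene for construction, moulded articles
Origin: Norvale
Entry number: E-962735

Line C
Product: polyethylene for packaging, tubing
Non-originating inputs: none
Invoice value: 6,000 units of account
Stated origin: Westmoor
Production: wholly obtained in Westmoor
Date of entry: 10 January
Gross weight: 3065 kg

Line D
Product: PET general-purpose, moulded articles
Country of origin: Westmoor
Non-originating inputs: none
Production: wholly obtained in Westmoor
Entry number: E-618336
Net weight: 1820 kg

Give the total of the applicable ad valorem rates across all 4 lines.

Line A: PET → 15-1; tubing → 15-1-2; for construction → 15-1-2-2. Scheduled 6%. Westmoor agreement on 15-1-1: 15-1-2-2 not covered; Westmoor agreement on 15-1-1: 15-1-2-2 not covered. → 6%.
Line B: polyethylene → 15-2; moulded articles → 15-2-2; for construction → 15-2-2-2. Scheduled 7%. quota on 15-2 open → in-quota 15%. → 15%.
Line C: polyethylene → 15-2; tubing → 15-2-1; for packaging → 15-2-1-2. Scheduled 23%. quota on 15-2 open → in-quota 15%; Westmoor agreement on 15-1-1: 15-2-1-2 not covered; Westmoor agreement on 15-1-1: 15-2-1-2 not covered. → 15%.
Line D: PET → 15-1; moulded articles → 15-1-1; general-purpose → 15-1-1-1. Scheduled 37%. Westmoor agreement on 15-1-1: wholly obtained → 9% available; Westmoor agreement on 15-1-1: CTH met → 24% available; preferential 9%. → 9%.
Sum: 6% + 15% + 15% + 9% = 45%.

45%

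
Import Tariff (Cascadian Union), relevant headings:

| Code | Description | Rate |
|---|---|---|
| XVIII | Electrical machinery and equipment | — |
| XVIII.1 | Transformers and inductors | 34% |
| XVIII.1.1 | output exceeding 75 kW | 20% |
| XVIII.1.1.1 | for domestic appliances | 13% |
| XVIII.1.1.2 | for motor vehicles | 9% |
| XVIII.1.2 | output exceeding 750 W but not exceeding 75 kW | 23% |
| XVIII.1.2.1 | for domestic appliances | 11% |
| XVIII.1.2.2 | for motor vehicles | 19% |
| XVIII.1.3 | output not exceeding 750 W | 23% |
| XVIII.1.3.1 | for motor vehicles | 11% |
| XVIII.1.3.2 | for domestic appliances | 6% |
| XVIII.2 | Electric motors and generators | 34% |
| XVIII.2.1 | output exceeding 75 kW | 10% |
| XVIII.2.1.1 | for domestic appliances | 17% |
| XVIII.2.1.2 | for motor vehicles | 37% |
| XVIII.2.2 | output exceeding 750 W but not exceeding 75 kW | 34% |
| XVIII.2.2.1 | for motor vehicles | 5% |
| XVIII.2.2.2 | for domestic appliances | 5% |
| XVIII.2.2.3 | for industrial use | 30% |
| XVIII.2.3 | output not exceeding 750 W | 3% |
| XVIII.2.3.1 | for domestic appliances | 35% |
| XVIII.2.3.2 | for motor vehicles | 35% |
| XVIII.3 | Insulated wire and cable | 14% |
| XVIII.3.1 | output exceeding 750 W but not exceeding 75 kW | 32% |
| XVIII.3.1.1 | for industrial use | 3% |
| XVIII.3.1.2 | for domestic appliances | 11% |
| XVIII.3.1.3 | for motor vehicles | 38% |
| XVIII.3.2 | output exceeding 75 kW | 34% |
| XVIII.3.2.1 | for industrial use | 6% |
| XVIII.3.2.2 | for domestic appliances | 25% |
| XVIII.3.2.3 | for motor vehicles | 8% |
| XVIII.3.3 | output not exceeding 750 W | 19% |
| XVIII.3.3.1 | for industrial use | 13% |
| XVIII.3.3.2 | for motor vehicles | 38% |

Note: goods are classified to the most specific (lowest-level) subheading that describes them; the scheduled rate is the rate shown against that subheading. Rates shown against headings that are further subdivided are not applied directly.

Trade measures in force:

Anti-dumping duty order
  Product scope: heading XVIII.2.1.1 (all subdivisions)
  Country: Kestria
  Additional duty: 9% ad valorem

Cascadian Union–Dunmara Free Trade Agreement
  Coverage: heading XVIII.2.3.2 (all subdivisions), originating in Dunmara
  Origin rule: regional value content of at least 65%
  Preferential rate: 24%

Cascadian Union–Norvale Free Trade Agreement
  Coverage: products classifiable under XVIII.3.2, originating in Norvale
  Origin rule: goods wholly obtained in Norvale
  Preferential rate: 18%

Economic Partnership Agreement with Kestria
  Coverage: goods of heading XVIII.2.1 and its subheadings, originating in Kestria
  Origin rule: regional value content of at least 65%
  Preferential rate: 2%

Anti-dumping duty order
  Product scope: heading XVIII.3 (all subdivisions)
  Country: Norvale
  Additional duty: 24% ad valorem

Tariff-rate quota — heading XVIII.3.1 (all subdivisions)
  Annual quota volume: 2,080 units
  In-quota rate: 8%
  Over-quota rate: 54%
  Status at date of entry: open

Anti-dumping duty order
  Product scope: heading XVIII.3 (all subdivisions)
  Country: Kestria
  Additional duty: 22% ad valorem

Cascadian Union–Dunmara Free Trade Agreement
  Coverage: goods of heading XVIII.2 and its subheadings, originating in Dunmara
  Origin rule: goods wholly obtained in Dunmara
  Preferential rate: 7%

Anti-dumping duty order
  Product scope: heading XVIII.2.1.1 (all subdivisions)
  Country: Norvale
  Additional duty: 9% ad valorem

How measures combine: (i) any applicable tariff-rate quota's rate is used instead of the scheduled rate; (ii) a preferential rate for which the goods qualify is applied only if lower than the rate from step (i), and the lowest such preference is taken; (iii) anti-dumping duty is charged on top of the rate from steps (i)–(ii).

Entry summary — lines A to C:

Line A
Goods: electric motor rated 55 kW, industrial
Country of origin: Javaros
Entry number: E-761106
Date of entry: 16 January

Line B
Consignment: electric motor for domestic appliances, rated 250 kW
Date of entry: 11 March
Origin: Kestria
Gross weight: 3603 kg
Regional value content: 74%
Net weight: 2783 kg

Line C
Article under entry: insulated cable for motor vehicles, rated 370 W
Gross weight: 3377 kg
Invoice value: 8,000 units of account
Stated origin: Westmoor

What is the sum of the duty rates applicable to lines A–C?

79%

Line A: electric motor → XVIII.2; rated 55 kW → XVIII.2.2; industrial → XVIII.2.2.3. Scheduled 30%. No special measure applies. → 30%.
Line B: electric motor → XVIII.2; rated 250 kW → XVIII.2.1; for domestic appliances → XVIII.2.1.1. Scheduled 17%. Kestria agreement on XVIII.2.1: RVC ≥ 65% → 2% available; preferential 2%; anti-dumping (Kestria, XVIII.2.1.1): +9%; total 2% + 9% = 11%. → 11%.
Line C: insulated cable → XVIII.3; rated 370 W → XVIII.3.3; for motor vehicles → XVIII.3.3.2. Scheduled 38%. No special measure applies. → 38%.
Sum: 30% + 11% + 38% = 79%.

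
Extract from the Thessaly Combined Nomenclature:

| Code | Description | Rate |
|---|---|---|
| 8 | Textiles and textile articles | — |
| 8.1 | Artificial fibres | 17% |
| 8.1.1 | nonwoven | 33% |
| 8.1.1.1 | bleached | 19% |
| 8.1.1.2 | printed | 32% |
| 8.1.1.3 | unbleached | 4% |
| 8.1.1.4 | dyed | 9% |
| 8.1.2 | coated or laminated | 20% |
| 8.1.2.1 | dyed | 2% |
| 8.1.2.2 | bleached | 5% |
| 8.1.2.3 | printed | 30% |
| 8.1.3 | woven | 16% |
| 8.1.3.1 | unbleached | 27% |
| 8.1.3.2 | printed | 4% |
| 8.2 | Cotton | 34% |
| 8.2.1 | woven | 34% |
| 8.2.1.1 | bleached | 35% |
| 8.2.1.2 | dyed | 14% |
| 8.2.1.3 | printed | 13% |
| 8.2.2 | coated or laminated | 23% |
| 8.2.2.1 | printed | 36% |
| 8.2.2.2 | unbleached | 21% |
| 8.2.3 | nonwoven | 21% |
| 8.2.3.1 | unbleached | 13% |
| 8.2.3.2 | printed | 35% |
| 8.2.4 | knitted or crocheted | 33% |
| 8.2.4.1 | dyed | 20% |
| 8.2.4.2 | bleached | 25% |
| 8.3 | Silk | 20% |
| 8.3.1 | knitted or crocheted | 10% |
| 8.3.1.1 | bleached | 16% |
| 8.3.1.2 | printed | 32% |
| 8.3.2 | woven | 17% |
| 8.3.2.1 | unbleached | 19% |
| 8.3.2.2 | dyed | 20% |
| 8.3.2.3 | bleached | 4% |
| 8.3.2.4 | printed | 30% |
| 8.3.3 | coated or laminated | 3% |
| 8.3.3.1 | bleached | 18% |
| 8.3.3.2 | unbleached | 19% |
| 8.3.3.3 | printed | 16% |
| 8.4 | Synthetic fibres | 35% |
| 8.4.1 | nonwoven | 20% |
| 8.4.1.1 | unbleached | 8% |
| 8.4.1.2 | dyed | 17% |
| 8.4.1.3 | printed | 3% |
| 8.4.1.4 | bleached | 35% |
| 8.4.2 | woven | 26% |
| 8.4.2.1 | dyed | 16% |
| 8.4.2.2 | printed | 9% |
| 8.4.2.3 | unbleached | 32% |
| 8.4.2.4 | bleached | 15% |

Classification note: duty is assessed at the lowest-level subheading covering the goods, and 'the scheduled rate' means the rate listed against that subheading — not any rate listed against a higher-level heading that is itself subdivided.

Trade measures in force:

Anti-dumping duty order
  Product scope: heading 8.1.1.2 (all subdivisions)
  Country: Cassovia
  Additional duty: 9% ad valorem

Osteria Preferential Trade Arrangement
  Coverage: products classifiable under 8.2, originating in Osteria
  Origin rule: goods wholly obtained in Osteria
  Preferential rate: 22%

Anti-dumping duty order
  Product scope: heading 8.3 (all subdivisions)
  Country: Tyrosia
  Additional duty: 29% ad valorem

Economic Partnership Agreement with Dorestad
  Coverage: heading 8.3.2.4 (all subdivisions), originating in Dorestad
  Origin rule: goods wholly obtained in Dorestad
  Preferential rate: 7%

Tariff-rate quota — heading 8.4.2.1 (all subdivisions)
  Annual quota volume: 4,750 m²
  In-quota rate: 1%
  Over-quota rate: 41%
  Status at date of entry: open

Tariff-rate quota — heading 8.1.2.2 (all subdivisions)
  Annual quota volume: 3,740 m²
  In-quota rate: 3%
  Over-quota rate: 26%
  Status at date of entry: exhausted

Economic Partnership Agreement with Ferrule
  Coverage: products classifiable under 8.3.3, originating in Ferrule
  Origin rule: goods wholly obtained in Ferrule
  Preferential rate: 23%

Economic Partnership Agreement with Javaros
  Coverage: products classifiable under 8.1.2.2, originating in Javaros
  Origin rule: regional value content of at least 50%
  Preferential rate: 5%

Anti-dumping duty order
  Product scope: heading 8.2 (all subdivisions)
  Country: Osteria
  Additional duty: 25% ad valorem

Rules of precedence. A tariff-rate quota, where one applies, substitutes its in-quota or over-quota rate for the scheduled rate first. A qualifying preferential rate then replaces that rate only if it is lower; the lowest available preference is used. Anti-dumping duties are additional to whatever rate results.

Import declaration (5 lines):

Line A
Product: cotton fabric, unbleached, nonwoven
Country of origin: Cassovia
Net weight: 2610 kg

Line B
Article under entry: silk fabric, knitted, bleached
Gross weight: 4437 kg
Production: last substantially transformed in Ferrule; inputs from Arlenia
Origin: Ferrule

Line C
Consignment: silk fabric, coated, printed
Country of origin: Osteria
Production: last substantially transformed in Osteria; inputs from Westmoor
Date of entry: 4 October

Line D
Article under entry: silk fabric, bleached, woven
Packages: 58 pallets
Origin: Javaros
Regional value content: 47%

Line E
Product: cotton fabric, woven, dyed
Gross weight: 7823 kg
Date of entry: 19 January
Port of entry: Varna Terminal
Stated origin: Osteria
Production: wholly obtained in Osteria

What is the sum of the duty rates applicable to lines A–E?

88%

Line A: cotton → 8.2; nonwoven → 8.2.3; unbleached → 8.2.3.1. Scheduled 13%. No special measure applies. → 13%.
Line B: silk → 8.3; knitted → 8.3.1; bleached → 8.3.1.1. Scheduled 16%. Ferrule agreement on 8.3.3: 8.3.1.1 not covered. → 16%.
Line C: silk → 8.3; coated → 8.3.3; printed → 8.3.3.3. Scheduled 16%. Osteria agreement on 8.2: 8.3.3.3 not covered. → 16%.
Line D: silk → 8.3; woven → 8.3.2; bleached → 8.3.2.3. Scheduled 4%. Javaros agreement on 8.1.2.2: 8.3.2.3 not covered. → 4%.
Line E: cotton → 8.2; woven → 8.2.1; dyed → 8.2.1.2. Scheduled 14%. Osteria agreement on 8.2: wholly obtained → 22% available; preference 22% not lower than 14% → no reduction; anti-dumping (Osteria, 8.2): +25%; total 14% + 25% = 39%. → 39%.
Sum: 13% + 16% + 16% + 4% + 39% = 88%.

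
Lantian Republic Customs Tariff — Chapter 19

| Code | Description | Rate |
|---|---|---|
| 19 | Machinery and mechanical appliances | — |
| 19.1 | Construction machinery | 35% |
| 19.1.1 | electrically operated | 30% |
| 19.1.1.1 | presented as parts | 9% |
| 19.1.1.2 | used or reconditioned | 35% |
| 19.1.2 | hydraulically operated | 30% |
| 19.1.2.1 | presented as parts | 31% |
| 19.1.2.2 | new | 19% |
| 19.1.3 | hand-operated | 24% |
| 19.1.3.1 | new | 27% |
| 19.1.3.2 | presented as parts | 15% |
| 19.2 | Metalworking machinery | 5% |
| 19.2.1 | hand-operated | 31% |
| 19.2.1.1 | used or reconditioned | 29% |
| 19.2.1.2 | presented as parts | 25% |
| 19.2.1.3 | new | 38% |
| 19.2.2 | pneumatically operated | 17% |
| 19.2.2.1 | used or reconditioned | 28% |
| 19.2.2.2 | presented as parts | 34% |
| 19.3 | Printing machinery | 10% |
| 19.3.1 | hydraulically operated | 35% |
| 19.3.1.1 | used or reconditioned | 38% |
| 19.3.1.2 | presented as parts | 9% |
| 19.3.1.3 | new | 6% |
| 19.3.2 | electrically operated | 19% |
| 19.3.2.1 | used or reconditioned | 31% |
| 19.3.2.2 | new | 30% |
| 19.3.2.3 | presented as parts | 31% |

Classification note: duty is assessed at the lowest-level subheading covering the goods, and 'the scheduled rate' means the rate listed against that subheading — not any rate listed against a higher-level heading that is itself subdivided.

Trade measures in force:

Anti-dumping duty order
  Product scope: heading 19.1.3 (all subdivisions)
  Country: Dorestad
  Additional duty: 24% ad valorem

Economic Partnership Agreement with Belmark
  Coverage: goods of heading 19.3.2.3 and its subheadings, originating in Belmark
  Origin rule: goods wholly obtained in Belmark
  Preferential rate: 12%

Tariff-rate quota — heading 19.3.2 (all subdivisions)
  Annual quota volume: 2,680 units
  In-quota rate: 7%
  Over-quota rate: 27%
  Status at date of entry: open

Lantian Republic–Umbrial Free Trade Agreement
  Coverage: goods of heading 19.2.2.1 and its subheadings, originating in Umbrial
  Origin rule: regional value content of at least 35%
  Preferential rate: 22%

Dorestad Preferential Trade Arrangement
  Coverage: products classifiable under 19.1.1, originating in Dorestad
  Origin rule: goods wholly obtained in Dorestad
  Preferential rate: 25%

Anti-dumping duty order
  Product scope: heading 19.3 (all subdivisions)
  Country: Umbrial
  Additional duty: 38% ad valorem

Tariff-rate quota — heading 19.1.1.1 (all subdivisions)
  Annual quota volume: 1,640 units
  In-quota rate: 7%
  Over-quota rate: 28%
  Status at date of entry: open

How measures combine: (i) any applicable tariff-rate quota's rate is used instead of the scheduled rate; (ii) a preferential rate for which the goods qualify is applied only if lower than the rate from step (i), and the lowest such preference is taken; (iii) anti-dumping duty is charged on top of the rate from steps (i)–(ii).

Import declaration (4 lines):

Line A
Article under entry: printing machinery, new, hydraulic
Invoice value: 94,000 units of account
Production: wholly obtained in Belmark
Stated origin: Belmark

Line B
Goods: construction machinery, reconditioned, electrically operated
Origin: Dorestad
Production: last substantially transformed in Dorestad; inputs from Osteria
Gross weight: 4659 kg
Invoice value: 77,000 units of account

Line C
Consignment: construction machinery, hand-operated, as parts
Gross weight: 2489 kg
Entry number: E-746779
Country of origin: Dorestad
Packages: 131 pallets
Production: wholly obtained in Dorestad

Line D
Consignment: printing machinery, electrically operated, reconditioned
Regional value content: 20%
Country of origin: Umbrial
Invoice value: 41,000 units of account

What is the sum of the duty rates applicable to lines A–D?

125%

Line A: printing → 19.3; hydraulic → 19.3.1; new → 19.3.1.3. Scheduled 6%. Belmark agreement on 19.3.2.3: 19.3.1.3 not covered. → 6%.
Line B: construction → 19.1; electrically operated → 19.1.1; reconditioned → 19.1.1.2. Scheduled 35%. Dorestad agreement on 19.1.1: not wholly obtained. → 35%.
Line C: construction → 19.1; hand-operated → 19.1.3; as parts → 19.1.3.2. Scheduled 15%. Dorestad agreement on 19.1.1: 19.1.3.2 not covered; anti-dumping (Dorestad, 19.1.3): +24%; total 15% + 24% = 39%. → 39%.
Line D: printing → 19.3; electrically operated → 19.3.2; reconditioned → 19.3.2.1. Scheduled 31%. quota on 19.3.2 open → in-quota 7%; Umbrial agreement on 19.2.2.1: 19.3.2.1 not covered; anti-dumping (Umbrial, 19.3): +38%; total 7% + 38% = 45%. → 45%.
Sum: 6% + 35% + 39% + 45% = 125%.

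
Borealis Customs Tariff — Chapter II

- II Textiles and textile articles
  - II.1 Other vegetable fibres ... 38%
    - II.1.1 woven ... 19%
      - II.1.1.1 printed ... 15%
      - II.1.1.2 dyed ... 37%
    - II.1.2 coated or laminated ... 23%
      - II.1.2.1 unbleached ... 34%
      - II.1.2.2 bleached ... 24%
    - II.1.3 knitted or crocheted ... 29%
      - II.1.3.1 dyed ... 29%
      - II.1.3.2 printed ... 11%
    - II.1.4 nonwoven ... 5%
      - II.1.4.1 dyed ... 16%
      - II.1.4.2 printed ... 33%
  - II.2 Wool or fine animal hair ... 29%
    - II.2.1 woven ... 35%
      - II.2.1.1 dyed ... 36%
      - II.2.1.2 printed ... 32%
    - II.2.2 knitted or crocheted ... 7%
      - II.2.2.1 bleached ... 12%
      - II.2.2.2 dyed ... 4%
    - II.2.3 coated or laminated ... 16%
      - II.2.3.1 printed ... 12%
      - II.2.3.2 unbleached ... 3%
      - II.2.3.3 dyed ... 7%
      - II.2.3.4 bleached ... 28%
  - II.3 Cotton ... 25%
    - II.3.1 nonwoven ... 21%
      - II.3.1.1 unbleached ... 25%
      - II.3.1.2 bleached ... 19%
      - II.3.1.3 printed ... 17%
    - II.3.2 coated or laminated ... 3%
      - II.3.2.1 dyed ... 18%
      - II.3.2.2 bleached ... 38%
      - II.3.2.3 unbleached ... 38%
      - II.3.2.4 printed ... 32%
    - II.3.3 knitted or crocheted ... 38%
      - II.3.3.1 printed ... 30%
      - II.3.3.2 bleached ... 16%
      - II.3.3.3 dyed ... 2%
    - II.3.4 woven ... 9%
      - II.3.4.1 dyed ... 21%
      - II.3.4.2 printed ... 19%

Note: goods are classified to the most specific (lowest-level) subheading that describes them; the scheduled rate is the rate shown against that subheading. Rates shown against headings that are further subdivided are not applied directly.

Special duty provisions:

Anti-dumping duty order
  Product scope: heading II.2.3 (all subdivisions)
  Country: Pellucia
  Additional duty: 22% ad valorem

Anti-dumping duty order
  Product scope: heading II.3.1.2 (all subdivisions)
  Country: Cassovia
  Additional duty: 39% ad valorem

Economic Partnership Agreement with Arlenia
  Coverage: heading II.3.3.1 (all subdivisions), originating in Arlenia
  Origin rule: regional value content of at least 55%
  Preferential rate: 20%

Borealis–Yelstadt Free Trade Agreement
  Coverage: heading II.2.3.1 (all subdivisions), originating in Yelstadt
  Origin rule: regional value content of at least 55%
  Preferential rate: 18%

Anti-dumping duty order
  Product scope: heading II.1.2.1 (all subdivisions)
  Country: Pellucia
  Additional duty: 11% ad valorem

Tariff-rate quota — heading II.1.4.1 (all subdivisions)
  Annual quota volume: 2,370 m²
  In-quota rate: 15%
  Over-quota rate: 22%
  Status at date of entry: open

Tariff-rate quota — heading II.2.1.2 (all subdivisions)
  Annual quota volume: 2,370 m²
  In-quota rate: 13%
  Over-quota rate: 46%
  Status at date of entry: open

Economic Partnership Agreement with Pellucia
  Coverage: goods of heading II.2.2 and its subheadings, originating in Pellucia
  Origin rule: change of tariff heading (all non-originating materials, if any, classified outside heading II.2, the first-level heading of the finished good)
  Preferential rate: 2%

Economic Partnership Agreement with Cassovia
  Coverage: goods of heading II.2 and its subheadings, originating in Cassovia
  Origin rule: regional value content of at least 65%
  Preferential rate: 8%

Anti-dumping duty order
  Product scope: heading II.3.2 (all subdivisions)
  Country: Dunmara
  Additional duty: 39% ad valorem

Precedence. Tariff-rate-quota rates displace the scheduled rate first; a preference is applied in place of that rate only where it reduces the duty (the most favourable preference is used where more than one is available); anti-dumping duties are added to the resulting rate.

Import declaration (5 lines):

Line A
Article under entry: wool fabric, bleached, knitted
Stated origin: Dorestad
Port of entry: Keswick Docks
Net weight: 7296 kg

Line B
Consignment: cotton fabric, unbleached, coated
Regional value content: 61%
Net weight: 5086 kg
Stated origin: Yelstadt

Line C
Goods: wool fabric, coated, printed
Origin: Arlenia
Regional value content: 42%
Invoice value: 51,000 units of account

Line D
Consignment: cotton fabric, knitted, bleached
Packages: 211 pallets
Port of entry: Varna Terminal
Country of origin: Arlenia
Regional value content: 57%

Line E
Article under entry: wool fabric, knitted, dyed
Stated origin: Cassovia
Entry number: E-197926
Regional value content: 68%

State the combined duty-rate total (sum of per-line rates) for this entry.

82%

Line A: wool → II.2; knitted → II.2.2; bleached → II.2.2.1. Scheduled 12%. No special measure applies. → 12%.
Line B: cotton → II.3; coated → II.3.2; unbleached → II.3.2.3. Scheduled 38%. Yelstadt agreement on II.2.3.1: II.3.2.3 not covered. → 38%.
Line C: wool → II.2; coated → II.2.3; printed → II.2.3.1. Scheduled 12%. Arlenia agreement on II.3.3.1: II.2.3.1 not covered. → 12%.
Line D: cotton → II.3; knitted → II.3.3; bleached → II.3.3.2. Scheduled 16%. Arlenia agreement on II.3.3.1: II.3.3.2 not covered. → 16%.
Line E: wool → II.2; knitted → II.2.2; dyed → II.2.2.2. Scheduled 4%. Cassovia agreement on II.2: RVC ≥ 65% → 8% available; preference 8% not lower than 4% → no reduction. → 4%.
Sum: 12% + 38% + 12% + 16% + 4% = 82%.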